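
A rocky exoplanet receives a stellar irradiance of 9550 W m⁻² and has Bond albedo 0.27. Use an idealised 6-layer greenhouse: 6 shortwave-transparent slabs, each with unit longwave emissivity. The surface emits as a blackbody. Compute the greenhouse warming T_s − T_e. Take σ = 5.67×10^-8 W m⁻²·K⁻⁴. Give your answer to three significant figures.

OLR = S(1−α)/4 = 1743 W m⁻²; the top layer radiates at T_e = 418.7 K.
Surface: T_s = (7)^¼·T_e = 681.1 K.
So the greenhouse effect raises the surface by 681.1 − 418.7 = 262.4 K.

262 K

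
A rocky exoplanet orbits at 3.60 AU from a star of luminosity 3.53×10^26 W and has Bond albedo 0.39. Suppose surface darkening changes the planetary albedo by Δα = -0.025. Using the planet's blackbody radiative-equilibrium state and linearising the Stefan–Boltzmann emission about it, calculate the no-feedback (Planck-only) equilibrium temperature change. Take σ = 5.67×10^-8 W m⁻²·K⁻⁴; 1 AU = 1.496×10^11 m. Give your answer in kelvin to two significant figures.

Orbital distance: d = 3.60 AU = 5.386×10^11 m.
Flux at the orbit: S = L/(4πd²) = 3.53×10^26/(4π·(5.39×10^11)²) = 96.85 W m⁻².
Reference equilibrium: T_e = [S(1−α)/(4σ)]^(1/4) = 127.0 K.
ΔF = −(S/4)Δα = −(96.85/4)×(-0.025) = 0.6053 W m⁻².
Linearising σT⁴ gives d(σT⁴)/dT = 4σT_e³ = 0.4650 W m⁻² per K.
Hence the no-feedback warming is ΔF/(4σT_e³) = 1.30 K.

1.3 K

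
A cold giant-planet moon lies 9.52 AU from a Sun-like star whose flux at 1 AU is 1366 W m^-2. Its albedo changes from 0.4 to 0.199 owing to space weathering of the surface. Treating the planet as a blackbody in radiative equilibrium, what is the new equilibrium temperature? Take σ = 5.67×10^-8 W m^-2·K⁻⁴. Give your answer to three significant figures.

Flux at the orbit: S = 1366/(9.52)² = 15.07 W m^-2.
T₂ = [S(1−α₂)/(4σ)]^(1/4) = [15.07·0.801/(4σ)]^(1/4) = 85.42 K.

85.4 K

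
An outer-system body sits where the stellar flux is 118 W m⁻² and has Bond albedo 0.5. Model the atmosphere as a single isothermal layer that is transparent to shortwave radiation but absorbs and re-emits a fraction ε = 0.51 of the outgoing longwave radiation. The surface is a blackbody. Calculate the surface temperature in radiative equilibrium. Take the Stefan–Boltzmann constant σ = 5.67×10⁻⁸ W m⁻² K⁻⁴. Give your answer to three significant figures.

The planet radiates to space at T_e = [S(1−α)/(4σ)]^(1/4) = 127.0 K.
Surface balance with a leaky layer gives σT_s⁴ = σT_e⁴·2/(2−ε), so T_s = T_e·[2/(2−0.51)]^(1/4) = 136.7 K.

137 K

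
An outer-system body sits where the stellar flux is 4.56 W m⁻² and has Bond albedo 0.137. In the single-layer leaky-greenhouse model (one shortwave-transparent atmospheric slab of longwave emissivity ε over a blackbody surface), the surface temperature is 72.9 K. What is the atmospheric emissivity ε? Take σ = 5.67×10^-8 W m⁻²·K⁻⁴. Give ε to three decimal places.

TOA balance gives T_e = 64.54 K.
Since (2−ε)/2 = (T_e/T_s)⁴ = 0.6144, ε = 0.7713.

0.771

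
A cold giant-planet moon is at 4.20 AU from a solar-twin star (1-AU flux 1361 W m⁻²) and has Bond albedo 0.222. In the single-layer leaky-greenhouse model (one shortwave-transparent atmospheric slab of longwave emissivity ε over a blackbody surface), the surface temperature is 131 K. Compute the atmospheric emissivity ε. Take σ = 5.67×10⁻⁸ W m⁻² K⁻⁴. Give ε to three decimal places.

Irradiance scales as 1/d², so S = 1361 W m⁻² × (1/4.20)² = 77.15 W m⁻².
TOA balance gives T_e = 127.5 K.
T_s⁴ = T_e⁴·2/(2−ε) → ε = 2 − 2(T_e/T_s)⁴ = 2 − 2·(127.5/131)⁴ = 0.2026.

0.203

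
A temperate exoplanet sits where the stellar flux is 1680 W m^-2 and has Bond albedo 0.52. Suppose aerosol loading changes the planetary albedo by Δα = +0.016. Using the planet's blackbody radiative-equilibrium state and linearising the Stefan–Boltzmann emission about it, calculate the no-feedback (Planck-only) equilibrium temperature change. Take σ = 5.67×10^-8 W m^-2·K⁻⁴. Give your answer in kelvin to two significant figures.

The baseline emission temperature is T_e = 244.2 K.
The change in absorbed flux is Δ[S(1−α)/4] = −SΔα/4 = -6.720 W m^-2.
The Planck feedback parameter is 4σT_e³ = 3.302 W m^-2/K.
ΔT₀ = ΔF/λ_P = -6.720/3.302 = -2.03 K.

-2.0 K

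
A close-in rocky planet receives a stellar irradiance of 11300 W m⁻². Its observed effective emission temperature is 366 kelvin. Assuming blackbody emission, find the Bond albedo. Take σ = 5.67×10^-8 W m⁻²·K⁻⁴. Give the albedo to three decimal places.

0.640

Rearranging the radiative balance, α = 1 − 4σT⁴/S.
σT⁴ = 1017 W m⁻², so 4σT⁴ = 4070 W m⁻².
1−α = 4070/11300 = 0.3602, so α = 0.6398.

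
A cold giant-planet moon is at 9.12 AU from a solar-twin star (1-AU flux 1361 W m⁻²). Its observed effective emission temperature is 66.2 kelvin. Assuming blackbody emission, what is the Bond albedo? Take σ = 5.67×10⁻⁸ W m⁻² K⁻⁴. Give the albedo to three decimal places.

0.734

Flux at the orbit: S = 1361/(9.12)² = 16.36 W m⁻².
From σT⁴ = S(1−α)/4 we invert for α: 1−α = 4σT⁴/S.
4σT⁴ = 4·5.67×10⁻⁸·(66.2)⁴ = 4.356 W m⁻².
1−α = 4.356/16.36 = 0.2662, so α = 0.7338.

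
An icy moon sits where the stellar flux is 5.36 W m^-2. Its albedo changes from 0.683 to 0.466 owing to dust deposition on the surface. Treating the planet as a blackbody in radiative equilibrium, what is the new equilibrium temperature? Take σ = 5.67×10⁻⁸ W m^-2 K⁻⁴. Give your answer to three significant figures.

With the new albedo, S(1−α₂)/4 = 0.7156 W m^-2, so T₂ = 59.60 K.

59.6 kelvin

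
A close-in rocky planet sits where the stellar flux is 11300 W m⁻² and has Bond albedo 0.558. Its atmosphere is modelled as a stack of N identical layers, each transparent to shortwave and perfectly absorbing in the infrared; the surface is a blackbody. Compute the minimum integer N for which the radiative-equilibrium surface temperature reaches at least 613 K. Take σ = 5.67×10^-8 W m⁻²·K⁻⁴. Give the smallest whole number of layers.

6

The effective emission temperature is T_e = [S(1−α)/(4σ)]^¼ = 385.2 K.
Since T_s⁴ = (N+1)T_e⁴, we need N ≥ (T_s/T_e)⁴ − 1 = 5.412.
So N ≥ 5.412; the smallest integer is N = 6.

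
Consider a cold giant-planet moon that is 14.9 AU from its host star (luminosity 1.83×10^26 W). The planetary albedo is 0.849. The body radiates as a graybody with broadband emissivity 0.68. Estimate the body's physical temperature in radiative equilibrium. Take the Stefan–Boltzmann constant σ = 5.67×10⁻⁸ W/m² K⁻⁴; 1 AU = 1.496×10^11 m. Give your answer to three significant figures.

41.2 K

d = 14.9 × 1.496×10^11 m = 2.229×10^12 m.
S = L/(4πd²) = 2.931 W/m².
Averaging over the sphere, the absorbed flux is S(1−α)/4 = 0.1106 W/m².
Equating to εσT⁴ with ε = 0.68: T = (0.1106/0.68σ)^(1/4) = 41.16 K.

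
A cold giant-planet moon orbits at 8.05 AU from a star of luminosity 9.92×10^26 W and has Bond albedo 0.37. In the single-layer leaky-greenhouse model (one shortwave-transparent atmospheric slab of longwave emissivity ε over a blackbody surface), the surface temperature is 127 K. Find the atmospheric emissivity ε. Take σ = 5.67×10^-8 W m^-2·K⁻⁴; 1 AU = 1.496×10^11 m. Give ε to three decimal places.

0.838

d = 8.05 × 1.496×10^11 m = 1.204×10^12 m.
S = L/(4πd²) = 54.43 W m^-2.
Effective temperature: T_e = [S(1−α)/(4σ)]^(1/4) = 110.9 K.
T_s⁴ = T_e⁴·2/(2−ε) → ε = 2 − 2(T_e/T_s)⁴ = 2 − 2·(110.9/127)⁴ = 0.8376.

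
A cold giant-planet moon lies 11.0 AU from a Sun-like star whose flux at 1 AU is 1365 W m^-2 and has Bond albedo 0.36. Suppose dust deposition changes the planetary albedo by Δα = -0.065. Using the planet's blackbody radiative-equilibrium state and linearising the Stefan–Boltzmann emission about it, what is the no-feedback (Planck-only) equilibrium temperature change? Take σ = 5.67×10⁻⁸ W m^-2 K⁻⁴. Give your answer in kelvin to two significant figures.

1.9 K

Irradiance scales as 1/d², so S = 1365 W m^-2 × (1/11.0)² = 11.28 W m^-2.
Unperturbed T_e = [11.28·(1−0.36)/(4σ)]^¼ = 75.11 K.
The change in absorbed flux is Δ[S(1−α)/4] = −SΔα/4 = 0.1833 W m^-2.
The Planck feedback parameter is 4σT_e³ = 0.09612 W m^-2/K.
So ΔT₀ = 0.1833/0.09612 = 1.91 K.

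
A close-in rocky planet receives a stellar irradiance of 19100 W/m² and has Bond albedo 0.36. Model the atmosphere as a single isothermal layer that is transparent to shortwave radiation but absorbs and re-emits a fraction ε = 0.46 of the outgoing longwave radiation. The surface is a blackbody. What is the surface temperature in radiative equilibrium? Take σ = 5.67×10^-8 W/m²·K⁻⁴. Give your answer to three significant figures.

Effective emission temperature (TOA balance): σT_e⁴ = S(1−α)/4 = 3056 W/m² → T_e = 481.8 K.
Surface balance with a leaky layer gives σT_s⁴ = σT_e⁴·2/(2−ε), so T_s = T_e·[2/(2−0.46)]^(1/4) = 514.4 K.

514 kelvin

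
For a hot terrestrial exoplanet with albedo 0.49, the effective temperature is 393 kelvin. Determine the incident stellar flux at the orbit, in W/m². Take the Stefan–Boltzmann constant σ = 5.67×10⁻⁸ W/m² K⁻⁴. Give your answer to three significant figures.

10600 W/m²

Invert the energy balance for S: S = 4σT⁴/(1−α).
σT⁴ = 5.67×10⁻⁸·(393)⁴ = 1353 W/m².
So S = 4×1353/(1−0.49) = 10610 W/m².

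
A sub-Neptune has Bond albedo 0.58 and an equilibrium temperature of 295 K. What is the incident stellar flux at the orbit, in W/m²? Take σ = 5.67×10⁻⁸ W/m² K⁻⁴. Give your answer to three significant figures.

4090 W/m²

From S(1−α)/4 = σT⁴: S = 4σT⁴/(1−α).
The emitted flux is σT⁴ = 429.4 W/m².
S = 4·429.4/0.42 = 4090 W/m².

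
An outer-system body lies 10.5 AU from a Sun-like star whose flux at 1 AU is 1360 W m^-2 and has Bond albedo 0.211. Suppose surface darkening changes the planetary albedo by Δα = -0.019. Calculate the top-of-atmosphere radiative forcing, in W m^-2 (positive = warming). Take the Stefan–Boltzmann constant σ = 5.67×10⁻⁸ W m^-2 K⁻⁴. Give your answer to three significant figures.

0.0586 W m^-2

By the inverse-square law, S = 1360/10.5² = 12.34 W m^-2.
ΔF = −(S/4)Δα = −(12.34/4)×(-0.019) = 0.05859 W m^-2.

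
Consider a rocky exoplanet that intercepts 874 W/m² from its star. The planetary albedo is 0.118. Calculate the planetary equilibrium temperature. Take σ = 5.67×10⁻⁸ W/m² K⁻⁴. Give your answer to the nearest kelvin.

The planet absorbs (1−α)S over its disc πR² and re-emits over 4πR², so the mean absorbed flux is (1−0.118)·874.0/4 = 192.7 W/m².
Set σT⁴ = 192.7 → T = (192.7/σ)^(1/4) = 241.5 K.

241 kelvin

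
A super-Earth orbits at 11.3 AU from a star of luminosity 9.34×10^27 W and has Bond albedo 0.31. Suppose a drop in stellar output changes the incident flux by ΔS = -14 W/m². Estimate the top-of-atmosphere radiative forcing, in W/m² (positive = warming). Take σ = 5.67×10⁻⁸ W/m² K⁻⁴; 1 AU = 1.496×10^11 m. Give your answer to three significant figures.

-2.42 W/m²

Orbital distance: d = 11.3 AU = 1.690×10^12 m.
S = L/(4πd²) = 260.1 W/m².
ΔF = Δ[S(1−α)]/4 = (1−0.31)·-14/4 = -2.415 W/m².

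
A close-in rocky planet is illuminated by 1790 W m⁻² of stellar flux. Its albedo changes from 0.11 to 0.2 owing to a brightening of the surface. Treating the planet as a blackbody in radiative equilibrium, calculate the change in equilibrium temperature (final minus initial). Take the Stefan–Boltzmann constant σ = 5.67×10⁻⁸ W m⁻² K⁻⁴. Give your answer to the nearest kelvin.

-8 kelvin

Initial: T₁ = [S(1−0.11)/(4σ)]^(1/4) = 289.5 K.
After:  T₂ = [1790·0.8/(4σ)]^(1/4) = 281.9 K.
ΔT = T₂ − T₁ = -7.614 K.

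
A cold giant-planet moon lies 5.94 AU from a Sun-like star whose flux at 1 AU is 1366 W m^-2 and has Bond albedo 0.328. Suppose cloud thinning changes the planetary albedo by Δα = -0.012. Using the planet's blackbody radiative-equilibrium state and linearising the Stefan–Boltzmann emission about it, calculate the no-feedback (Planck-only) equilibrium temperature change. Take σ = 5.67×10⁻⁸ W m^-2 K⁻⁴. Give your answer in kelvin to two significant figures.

Irradiance scales as 1/d², so S = 1366 W m^-2 × (1/5.94)² = 38.71 W m^-2.
Unperturbed T_e = [38.71·(1−0.328)/(4σ)]^¼ = 103.5 K.
TOA radiative forcing: ΔF = −S·Δα/4 = −38.71·(-0.012)/4 = 0.1161 W m^-2.
Planck response: λ_P = 4σT_e³ = 4·5.67×10⁻⁸·(103.5)³ = 0.2514 W m^-2/K.
ΔT₀ = ΔF/λ_P = 0.1161/0.2514 = 0.462 K.

0.46 K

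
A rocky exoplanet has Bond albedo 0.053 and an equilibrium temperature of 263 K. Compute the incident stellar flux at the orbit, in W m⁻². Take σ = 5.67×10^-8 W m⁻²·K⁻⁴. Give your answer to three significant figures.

1150 W m⁻²

From S(1−α)/4 = σT⁴: S = 4σT⁴/(1−α).
The emitted flux is σT⁴ = 271.3 W m⁻².
S = 4·271.3/0.947 = 1146 W m⁻².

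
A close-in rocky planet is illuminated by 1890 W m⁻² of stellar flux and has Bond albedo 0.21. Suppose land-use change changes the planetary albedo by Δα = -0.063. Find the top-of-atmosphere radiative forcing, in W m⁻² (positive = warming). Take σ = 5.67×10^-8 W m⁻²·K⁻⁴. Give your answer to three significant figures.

29.8 W m⁻²

The change in absorbed flux is Δ[S(1−α)/4] = −SΔα/4 = 29.77 W m⁻².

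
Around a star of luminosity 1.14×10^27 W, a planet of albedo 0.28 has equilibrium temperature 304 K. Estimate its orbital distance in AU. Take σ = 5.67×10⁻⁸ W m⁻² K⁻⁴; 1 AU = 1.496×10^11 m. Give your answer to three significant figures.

1.23 AU

The flux needed for this T is 4σT⁴/(1−0.28) = 2690 W m⁻².
S = L/(4πd²) → d = √(L/4πS) = √(1.14×10^27/(4π·2690)) = 1.836×10^11 m = 1.227 AU.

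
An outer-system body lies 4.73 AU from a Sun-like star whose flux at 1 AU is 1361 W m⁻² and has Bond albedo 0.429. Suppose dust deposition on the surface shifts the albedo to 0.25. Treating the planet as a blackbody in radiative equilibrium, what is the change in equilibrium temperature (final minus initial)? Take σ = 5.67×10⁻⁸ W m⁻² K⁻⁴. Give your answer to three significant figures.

Flux at the orbit: S = 1361/(4.73)² = 60.83 W m⁻².
With α = 0.429, T₁ = 111.2 K.
With α = 0.25, T₂ = 119.1 K.
ΔT = T₂ − T₁ = 7.848 K.

7.85 K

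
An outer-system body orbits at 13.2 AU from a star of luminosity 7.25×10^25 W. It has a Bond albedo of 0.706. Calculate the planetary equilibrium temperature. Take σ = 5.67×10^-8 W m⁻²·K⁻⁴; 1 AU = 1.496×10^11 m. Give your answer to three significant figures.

37.2 K

Orbital distance: d = 13.2 AU = 1.975×10^12 m.
Flux at the orbit: S = L/(4πd²) = 7.25×10^25/(4π·(1.97×10^12)²) = 1.480 W m⁻².
The planet absorbs (1−α)S over its disc πR² and re-emits over 4πR², so the mean absorbed flux is (1−0.706)·1.480/4 = 0.1087 W m⁻².
Balancing against σT⁴: T = (0.1087/5.67×10⁻⁸)^(1/4) = 37.21 K.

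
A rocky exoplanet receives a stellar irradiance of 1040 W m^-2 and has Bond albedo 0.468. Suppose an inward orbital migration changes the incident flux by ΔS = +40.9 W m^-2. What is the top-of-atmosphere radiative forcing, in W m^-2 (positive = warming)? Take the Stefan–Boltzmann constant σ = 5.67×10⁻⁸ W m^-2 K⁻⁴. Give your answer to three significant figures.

5.44 W m^-2

ΔF = Δ[S(1−α)]/4 = (1−0.468)·+40.9/4 = 5.440 W m^-2.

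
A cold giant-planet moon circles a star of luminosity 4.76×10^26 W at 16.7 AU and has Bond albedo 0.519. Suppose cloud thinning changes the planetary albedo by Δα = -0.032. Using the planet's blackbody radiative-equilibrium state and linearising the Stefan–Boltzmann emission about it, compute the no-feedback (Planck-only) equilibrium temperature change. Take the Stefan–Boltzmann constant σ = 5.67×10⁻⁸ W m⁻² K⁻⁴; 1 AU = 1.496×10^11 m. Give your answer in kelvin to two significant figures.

1.0 K

Orbital distance: d = 16.7 AU = 2.498×10^12 m.
Spreading L over a sphere of radius d: S = 4.76×10^26/(4π·2.50×10^12²) = 6.069 W m⁻².
The baseline emission temperature is T_e = 59.90 K.
ΔF = −(S/4)Δα = −(6.069/4)×(-0.032) = 0.04855 W m⁻².
Linearising σT⁴ gives d(σT⁴)/dT = 4σT_e³ = 0.04874 W m⁻² per K.
So ΔT₀ = 0.04855/0.04874 = 0.996 K.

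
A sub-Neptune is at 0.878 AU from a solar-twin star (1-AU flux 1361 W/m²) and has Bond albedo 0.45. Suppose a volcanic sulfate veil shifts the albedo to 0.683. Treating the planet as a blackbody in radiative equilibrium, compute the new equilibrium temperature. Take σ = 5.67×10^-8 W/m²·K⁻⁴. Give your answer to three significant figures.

223 K

By the inverse-square law, S = 1361/0.878² = 1766 W/m².
T₂ = [S(1−α₂)/(4σ)]^(1/4) = [1766·0.317/(4σ)]^(1/4) = 222.9 K.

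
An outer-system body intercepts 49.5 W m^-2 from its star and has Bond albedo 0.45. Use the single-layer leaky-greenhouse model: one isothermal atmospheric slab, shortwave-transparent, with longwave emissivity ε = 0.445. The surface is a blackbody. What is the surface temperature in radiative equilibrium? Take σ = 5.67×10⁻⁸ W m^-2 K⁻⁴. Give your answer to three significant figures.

Effective emission temperature (TOA balance): σT_e⁴ = S(1−α)/4 = 6.806 W m^-2 → T_e = 104.7 K.
The surface balance (absorbed SW + ε·downward IR = σT_s⁴) with T_a⁴ = T_s⁴/2 reduces to T_s = T_e·[2/(2−ε)]^¼ = 111.5 K.

111 K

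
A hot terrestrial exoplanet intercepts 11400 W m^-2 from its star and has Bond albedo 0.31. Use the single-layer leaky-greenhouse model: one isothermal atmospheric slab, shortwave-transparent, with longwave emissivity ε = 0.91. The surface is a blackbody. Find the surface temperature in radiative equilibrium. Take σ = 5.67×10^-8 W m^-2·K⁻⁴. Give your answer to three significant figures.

502 K

Effective emission temperature (TOA balance): σT_e⁴ = S(1−α)/4 = 1966 W m^-2 → T_e = 431.5 K.
Surface balance with a leaky layer gives σT_s⁴ = σT_e⁴·2/(2−ε), so T_s = T_e·[2/(2−0.91)]^(1/4) = 502.3 K.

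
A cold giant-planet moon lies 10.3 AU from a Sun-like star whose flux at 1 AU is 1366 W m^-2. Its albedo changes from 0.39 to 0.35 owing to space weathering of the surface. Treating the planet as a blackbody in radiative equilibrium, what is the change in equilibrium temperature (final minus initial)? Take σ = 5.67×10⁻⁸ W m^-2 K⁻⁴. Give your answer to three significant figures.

By the inverse-square law, S = 1366/10.3² = 12.88 W m^-2.
Initial: T₁ = [S(1−0.39)/(4σ)]^(1/4) = 76.71 K.
Final:   T₂ = [S(1−0.35)/(4σ)]^(1/4) = 77.94 K.
Change: 77.94 − 76.71 = 1.228 K.

1.23 kelvin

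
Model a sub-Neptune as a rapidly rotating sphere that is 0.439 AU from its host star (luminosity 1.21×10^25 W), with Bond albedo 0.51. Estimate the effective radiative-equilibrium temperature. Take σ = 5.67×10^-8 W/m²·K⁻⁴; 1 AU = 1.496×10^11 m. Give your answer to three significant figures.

d = 0.439 × 1.496×10^11 m = 6.567×10^10 m.
Flux at the orbit: S = L/(4πd²) = 1.21×10^25/(4π·(6.57×10^10)²) = 223.2 W/m².
The planet absorbs (1−α)S over its disc πR² and re-emits over 4πR², so the mean absorbed flux is (1−0.51)·223.2/4 = 27.35 W/m².
In equilibrium σT⁴ equals this, so T = 148.2 K.

148 K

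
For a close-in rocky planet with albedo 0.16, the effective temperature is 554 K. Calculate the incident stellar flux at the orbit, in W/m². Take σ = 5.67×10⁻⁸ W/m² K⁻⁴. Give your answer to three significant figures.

25400 W/m²

Invert the energy balance for S: S = 4σT⁴/(1−α).
The emitted flux is σT⁴ = 5341 W/m².
S = 4·5341/0.84 = 25430 W/m².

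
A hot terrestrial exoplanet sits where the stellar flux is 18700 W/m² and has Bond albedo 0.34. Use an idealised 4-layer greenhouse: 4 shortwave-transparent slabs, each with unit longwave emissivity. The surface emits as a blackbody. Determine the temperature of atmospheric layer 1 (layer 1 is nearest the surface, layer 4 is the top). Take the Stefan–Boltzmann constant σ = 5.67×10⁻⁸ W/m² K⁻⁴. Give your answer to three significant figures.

OLR = S(1−α)/4 = 3085 W/m²; the top layer radiates at T_e = 483.0 K.
Each opaque layer satisfies 2T_j⁴ = T_{j−1}⁴ + T_{j+1}⁴, giving T_k⁴ = (N+1−k)T_e⁴.
T_1 = (4)^(1/4)·483.0 = 683.0 K.

683 K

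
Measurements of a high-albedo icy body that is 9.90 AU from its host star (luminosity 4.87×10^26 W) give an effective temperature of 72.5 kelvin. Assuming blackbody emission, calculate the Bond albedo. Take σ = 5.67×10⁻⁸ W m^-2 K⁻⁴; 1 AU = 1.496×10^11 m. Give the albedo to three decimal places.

0.645

Orbital distance: d = 9.90 AU = 1.481×10^12 m.
Spreading L over a sphere of radius d: S = 4.87×10^26/(4π·1.48×10^12²) = 17.67 W m^-2.
Energy balance: S(1−α)/4 = σT⁴, so 1−α = 4σT⁴/S.
σT⁴ = 1.567 W m^-2, so 4σT⁴ = 6.266 W m^-2.
Hence α = 1 − 6.266/17.67 = 0.6453.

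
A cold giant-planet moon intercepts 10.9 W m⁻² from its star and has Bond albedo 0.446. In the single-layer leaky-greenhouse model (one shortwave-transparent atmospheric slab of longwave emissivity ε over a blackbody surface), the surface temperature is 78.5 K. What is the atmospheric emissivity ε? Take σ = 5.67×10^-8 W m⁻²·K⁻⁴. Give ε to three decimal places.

0.598

Effective temperature: T_e = [S(1−α)/(4σ)]^(1/4) = 71.83 K.
T_s⁴ = T_e⁴·2/(2−ε) → ε = 2 − 2(T_e/T_s)⁴ = 2 − 2·(71.83/78.5)⁴ = 0.5977.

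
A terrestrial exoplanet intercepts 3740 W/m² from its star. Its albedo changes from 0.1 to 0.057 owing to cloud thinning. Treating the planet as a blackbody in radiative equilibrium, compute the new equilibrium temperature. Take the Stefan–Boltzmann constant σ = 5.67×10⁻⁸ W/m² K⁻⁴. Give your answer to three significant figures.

New equilibrium: T₂ = [(1−0.057)·3740/(4σ)]^(1/4) = 353.1 K.

353 kelvin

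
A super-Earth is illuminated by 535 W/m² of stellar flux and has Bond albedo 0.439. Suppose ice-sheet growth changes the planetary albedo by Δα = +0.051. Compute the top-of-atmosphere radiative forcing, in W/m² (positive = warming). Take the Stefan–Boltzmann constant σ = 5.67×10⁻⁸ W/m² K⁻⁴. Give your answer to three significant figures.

-6.82 W/m²

ΔF = −(S/4)Δα = −(535.0/4)×(+0.051) = -6.821 W/m².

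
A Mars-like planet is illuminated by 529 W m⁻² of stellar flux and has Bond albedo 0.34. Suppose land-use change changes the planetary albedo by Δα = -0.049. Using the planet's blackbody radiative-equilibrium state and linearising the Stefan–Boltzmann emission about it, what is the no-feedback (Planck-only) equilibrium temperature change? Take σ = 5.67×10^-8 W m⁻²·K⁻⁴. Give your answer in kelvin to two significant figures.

3.7 K

The baseline emission temperature is T_e = 198.1 K.
The change in absorbed flux is Δ[S(1−α)/4] = −SΔα/4 = 6.480 W m⁻².
The Planck feedback parameter is 4σT_e³ = 1.763 W m⁻²/K.
Hence the no-feedback warming is ΔF/(4σT_e³) = 3.68 K.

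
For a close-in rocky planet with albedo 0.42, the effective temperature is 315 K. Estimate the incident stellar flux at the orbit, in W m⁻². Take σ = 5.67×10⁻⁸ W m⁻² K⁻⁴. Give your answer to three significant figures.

From S(1−α)/4 = σT⁴: S = 4σT⁴/(1−α).
σT⁴ = 5.67×10⁻⁸·(315)⁴ = 558.2 W m⁻².
S = 4·558.2/0.58 = 3850 W m⁻².

3850 W m⁻²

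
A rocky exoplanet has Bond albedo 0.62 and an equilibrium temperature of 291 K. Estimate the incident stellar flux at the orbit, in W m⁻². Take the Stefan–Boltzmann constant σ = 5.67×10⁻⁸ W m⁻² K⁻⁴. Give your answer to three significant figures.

From S(1−α)/4 = σT⁴: S = 4σT⁴/(1−α).
The emitted flux is σT⁴ = 406.6 W m⁻².
So S = 4×406.6/(1−0.62) = 4280 W m⁻².

4280 W m⁻²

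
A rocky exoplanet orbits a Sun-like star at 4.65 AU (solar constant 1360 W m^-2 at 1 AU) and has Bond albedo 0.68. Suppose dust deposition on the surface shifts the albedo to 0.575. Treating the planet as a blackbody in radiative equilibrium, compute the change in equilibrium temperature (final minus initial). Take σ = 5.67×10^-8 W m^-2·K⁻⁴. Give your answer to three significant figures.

7.14 K

By the inverse-square law, S = 1360/4.65² = 62.90 W m^-2.
Before: T₁ = [62.90·0.32/(4σ)]^(1/4) = 97.06 K.
With α = 0.575, T₂ = 104.2 K.
ΔT = T₂ − T₁ = 7.136 K.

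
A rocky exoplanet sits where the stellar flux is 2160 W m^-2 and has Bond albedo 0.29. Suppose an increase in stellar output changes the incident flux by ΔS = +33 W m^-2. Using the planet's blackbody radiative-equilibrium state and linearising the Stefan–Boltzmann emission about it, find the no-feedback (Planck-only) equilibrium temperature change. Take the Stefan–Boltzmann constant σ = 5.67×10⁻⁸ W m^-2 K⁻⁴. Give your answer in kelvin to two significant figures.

Unperturbed T_e = [2160·(1−0.29)/(4σ)]^¼ = 286.8 K.
Only a fraction (1−α) is absorbed and it's spread over 4πR², so ΔF = (1−α)ΔS/4 = 5.857 W m^-2.
Linearising σT⁴ gives d(σT⁴)/dT = 4σT_e³ = 5.348 W m^-2 per K.
ΔT₀ = ΔF/λ_P = 5.857/5.348 = 1.10 K.

1.1 K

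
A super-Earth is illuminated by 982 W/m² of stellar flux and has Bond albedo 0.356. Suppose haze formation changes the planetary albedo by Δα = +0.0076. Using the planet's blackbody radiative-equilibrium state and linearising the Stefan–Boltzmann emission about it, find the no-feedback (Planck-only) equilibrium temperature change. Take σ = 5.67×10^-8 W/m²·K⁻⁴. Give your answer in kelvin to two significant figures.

-0.68 K

Reference equilibrium: T_e = [S(1−α)/(4σ)]^(1/4) = 229.8 K.
TOA radiative forcing: ΔF = −S·Δα/4 = −982.0·(+0.0076)/4 = -1.866 W/m².
Planck response: λ_P = 4σT_e³ = 4·5.67×10⁻⁸·(229.8)³ = 2.752 W/m²/K.
ΔT₀ = ΔF/λ_P = -1.866/2.752 = -0.678 K.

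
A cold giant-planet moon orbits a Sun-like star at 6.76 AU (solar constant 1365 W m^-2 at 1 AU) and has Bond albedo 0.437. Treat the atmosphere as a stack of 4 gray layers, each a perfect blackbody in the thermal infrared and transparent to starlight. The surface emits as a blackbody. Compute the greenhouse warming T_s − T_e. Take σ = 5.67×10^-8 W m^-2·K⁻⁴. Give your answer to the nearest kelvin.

Irradiance scales as 1/d², so S = 1365 W m^-2 × (1/6.76)² = 29.87 W m^-2.
Top-of-atmosphere balance: σT_e⁴ = S(1−α)/4 = 4.204 W m^-2 → T_e = 92.80 K.
T_s = (N+1)^(1/4)·T_e = 138.8 K.
So the greenhouse effect raises the surface by 138.8 − 92.80 = 45.97 K.

46 K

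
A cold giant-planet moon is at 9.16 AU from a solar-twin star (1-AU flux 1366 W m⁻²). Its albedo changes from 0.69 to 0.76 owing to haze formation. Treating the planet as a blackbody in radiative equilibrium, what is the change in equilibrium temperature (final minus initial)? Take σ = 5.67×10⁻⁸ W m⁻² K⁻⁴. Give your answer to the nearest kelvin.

By the inverse-square law, S = 1366/9.16² = 16.28 W m⁻².
Initial: T₁ = [S(1−0.69)/(4σ)]^(1/4) = 68.68 K.
With α = 0.76, T₂ = 64.43 K.
ΔT = T₂ − T₁ = -4.257 K.

-4 kelvin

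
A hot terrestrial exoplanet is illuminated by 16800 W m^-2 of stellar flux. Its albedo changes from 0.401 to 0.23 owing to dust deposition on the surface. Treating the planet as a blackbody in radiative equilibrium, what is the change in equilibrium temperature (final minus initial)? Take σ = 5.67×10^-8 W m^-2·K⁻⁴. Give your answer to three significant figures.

29.7 K

Initial: T₁ = [S(1−0.401)/(4σ)]^(1/4) = 459.0 K.
After:  T₂ = [16800·0.77/(4σ)]^(1/4) = 488.7 K.
Change: 488.7 − 459.0 = 29.74 K.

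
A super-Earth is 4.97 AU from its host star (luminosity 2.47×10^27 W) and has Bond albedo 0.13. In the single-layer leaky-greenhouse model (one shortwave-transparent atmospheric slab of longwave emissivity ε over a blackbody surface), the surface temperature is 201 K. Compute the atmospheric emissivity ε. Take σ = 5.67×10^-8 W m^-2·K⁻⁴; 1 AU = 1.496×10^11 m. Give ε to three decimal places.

d = 4.97 × 1.496×10^11 m = 7.435×10^11 m.
Spreading L over a sphere of radius d: S = 2.47×10^27/(4π·7.44×10^11²) = 355.6 W m^-2.
Effective temperature: T_e = [S(1−α)/(4σ)]^(1/4) = 192.2 K.
Since (2−ε)/2 = (T_e/T_s)⁴ = 0.8356, ε = 0.3288.

0.329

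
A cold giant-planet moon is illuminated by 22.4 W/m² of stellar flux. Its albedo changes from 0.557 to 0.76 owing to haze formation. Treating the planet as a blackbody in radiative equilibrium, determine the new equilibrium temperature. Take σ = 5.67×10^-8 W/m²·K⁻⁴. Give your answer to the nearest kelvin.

70 K

New equilibrium: T₂ = [(1−0.76)·22.40/(4σ)]^(1/4) = 69.78 K.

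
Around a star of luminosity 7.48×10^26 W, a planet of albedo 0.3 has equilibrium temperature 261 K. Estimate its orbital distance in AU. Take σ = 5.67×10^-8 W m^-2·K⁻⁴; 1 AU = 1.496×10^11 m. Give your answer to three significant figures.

1.33 AU

Required flux: S = 4σT⁴/(1−α) = 1504 W m^-2.
Then d = [L/(4πS)]^(1/2) = 1.990×10^11 m, i.e. 1.330 AU.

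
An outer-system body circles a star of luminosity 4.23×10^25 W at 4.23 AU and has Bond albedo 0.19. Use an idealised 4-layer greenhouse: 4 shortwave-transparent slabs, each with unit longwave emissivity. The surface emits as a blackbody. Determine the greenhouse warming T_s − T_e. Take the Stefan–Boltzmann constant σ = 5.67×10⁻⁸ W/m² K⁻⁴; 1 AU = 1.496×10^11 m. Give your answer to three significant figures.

d = 4.23 × 1.496×10^11 m = 6.328×10^11 m.
Spreading L over a sphere of radius d: S = 4.23×10^25/(4π·6.33×10^11²) = 8.406 W/m².
OLR = S(1−α)/4 = 1.702 W/m²; the top layer radiates at T_e = 74.02 K.
Surface: T_s = (5)^¼·T_e = 110.7 K.
Warming: T_s − T_e = 36.67 K.

36.7 K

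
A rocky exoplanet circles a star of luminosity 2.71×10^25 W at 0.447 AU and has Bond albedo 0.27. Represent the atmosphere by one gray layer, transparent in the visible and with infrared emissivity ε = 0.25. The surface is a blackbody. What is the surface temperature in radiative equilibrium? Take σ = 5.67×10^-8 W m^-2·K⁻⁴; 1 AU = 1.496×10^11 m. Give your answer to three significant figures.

205 K

Orbital distance: d = 0.447 AU = 6.687×10^10 m.
Flux at the orbit: S = L/(4πd²) = 2.71×10^25/(4π·(6.69×10^10)²) = 482.3 W m^-2.
The planet radiates to space at T_e = [S(1−α)/(4σ)]^(1/4) = 198.5 K.
Surface balance with a leaky layer gives σT_s⁴ = σT_e⁴·2/(2−ε), so T_s = T_e·[2/(2−0.25)]^(1/4) = 205.2 K.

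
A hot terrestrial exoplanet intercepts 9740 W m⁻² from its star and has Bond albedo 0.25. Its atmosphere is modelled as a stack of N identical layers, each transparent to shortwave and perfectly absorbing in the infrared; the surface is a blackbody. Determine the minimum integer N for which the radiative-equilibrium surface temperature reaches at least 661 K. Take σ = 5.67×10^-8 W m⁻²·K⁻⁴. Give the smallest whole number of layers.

5

Top-of-atmosphere balance: σT_e⁴ = S(1−α)/4 = 1826 W m⁻² → T_e = 423.6 K.
Need (N+1)T_e⁴ ≥ T_s⁴, i.e. N+1 ≥ (661/423.6)⁴ = 5.927.
So N ≥ 4.927; the smallest integer is N = 5.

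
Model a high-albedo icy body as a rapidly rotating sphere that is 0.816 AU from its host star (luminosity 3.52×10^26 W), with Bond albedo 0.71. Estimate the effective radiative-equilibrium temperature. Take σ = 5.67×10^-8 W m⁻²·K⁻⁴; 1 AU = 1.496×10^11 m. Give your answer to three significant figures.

d = 0.816 × 1.496×10^11 m = 1.221×10^11 m.
Flux at the orbit: S = L/(4πd²) = 3.52×10^26/(4π·(1.22×10^11)²) = 1880 W m⁻².
Averaging over the sphere, the absorbed flux is S(1−α)/4 = 136.3 W m⁻².
Set σT⁴ = 136.3 → T = (136.3/σ)^(1/4) = 221.4 K.

221 kelvin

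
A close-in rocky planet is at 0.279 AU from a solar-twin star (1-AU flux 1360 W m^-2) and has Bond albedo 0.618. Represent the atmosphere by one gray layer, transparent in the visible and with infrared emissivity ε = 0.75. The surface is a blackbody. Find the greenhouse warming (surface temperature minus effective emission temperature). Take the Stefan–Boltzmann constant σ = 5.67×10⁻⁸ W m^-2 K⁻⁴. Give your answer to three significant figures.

51.6 K

Irradiance scales as 1/d², so S = 1360 W m^-2 × (1/0.279)² = 17470 W m^-2.
At the top of the atmosphere, σT_e⁴ = S(1−α)/4 = 1669 W m^-2, giving T_e = 414.2 K.
For a single slab of emissivity ε, T_s⁴ = 2T_e⁴/(2−ε); thus T_s = 414.2·(1.6)^(1/4) = 465.8 K.
The atmosphere warms the surface by 51.64 K.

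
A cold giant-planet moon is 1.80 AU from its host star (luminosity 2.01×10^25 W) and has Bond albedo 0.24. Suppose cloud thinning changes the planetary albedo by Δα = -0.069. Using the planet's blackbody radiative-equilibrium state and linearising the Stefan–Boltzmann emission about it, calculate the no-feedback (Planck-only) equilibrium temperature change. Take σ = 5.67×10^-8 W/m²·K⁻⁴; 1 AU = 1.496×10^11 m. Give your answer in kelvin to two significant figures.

2.1 K

Orbital distance: d = 1.80 AU = 2.693×10^11 m.
S = L/(4πd²) = 22.06 W/m².
Unperturbed T_e = [22.06·(1−0.24)/(4σ)]^¼ = 92.72 K.
ΔF = −(S/4)Δα = −(22.06/4)×(-0.069) = 0.3805 W/m².
Planck response: λ_P = 4σT_e³ = 4·5.67×10⁻⁸·(92.72)³ = 0.1808 W/m²/K.
So ΔT₀ = 0.3805/0.1808 = 2.10 K.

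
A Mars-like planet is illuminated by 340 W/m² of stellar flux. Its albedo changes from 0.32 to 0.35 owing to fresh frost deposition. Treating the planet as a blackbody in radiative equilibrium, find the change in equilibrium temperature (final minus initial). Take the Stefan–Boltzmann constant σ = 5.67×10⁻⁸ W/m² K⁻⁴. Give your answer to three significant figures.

-2.00 kelvin

With α = 0.32, T₁ = 178.7 K.
Final:   T₂ = [S(1−0.35)/(4σ)]^(1/4) = 176.7 K.
Change: 176.7 − 178.7 = -2.004 K.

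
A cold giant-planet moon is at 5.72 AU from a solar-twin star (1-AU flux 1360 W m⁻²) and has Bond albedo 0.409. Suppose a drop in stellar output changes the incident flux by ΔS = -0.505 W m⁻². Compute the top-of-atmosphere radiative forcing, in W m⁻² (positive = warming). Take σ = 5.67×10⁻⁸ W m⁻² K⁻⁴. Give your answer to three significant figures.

-0.0746 W m⁻²

Irradiance scales as 1/d², so S = 1360 W m⁻² × (1/5.72)² = 41.57 W m⁻².
ΔF = Δ[S(1−α)]/4 = (1−0.409)·-0.505/4 = -0.07461 W m⁻².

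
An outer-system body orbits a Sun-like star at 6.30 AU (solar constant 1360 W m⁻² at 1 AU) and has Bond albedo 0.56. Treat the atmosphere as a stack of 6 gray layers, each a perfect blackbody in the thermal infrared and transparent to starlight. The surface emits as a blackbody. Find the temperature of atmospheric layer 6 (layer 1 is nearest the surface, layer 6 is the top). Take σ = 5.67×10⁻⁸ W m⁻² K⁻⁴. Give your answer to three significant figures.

90.3 K

Irradiance scales as 1/d², so S = 1360 W m⁻² × (1/6.30)² = 34.27 W m⁻².
OLR = S(1−α)/4 = 3.769 W m⁻²; the top layer radiates at T_e = 90.30 K.
The net upward flux σT_e⁴ is constant between every pair of levels, so T_k⁴ = (N+1−k)T_e⁴.
With k = 6: T_6 = (6+1−6)^¼·90.30 K = 90.30 K.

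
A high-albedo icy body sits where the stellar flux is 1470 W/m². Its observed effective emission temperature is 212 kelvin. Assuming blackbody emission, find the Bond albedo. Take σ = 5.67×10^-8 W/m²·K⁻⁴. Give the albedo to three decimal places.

0.688

Energy balance: S(1−α)/4 = σT⁴, so 1−α = 4σT⁴/S.
4σT⁴ = 4·5.67×10⁻⁸·(212)⁴ = 458.1 W/m².
Hence α = 1 − 458.1/1470 = 0.6883.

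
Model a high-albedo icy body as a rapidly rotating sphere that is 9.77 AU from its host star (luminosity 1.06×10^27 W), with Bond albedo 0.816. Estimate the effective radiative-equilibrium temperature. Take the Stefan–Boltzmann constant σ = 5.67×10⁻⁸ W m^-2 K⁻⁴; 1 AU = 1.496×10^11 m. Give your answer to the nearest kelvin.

75 K

d = 9.77 × 1.496×10^11 m = 1.462×10^12 m.
S = L/(4πd²) = 39.49 W m^-2.
Averaging over the sphere, the absorbed flux is S(1−α)/4 = 1.816 W m^-2.
Set σT⁴ = 1.816 → T = (1.816/σ)^(1/4) = 75.23 K.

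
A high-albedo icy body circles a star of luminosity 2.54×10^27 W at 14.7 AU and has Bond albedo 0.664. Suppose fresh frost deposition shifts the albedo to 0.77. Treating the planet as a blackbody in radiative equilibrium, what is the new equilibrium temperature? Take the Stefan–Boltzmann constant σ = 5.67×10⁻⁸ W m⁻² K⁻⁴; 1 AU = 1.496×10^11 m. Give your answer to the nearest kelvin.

81 K

Orbital distance: d = 14.7 AU = 2.199×10^12 m.
S = L/(4πd²) = 41.80 W m⁻².
With the new albedo, S(1−α₂)/4 = 2.403 W m⁻², so T₂ = 80.69 K.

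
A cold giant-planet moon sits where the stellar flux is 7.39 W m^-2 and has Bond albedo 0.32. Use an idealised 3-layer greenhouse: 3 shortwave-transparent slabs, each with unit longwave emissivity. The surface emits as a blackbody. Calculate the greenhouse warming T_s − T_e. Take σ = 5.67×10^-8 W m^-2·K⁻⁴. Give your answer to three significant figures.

OLR = S(1−α)/4 = 1.256 W m^-2; the top layer radiates at T_e = 68.61 K.
Surface: T_s = (4)^¼·T_e = 97.03 K.
Warming: T_s − T_e = 28.42 K.

28.4 K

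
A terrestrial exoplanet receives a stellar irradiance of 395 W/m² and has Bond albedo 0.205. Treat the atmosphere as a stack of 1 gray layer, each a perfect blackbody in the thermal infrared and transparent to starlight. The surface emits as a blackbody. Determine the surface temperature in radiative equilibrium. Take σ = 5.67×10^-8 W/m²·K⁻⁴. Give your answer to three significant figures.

229 K

Top-of-atmosphere balance: σT_e⁴ = S(1−α)/4 = 78.51 W/m² → T_e = 192.9 K.
With N = 1 opaque layers, T_s = (N+1)^(1/4)·T_e = 2^(1/4)·192.9 = 229.4 K.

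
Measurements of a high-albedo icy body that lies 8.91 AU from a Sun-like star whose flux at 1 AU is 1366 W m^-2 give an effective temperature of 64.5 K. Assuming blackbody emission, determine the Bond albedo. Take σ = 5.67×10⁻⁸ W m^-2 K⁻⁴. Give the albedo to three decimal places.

0.772

Flux at the orbit: S = 1366/(8.91)² = 17.21 W m^-2.
Rearranging the radiative balance, α = 1 − 4σT⁴/S.
4σT⁴ = 4·5.67×10⁻⁸·(64.5)⁴ = 3.925 W m^-2.
Hence α = 1 − 3.925/17.21 = 0.7719.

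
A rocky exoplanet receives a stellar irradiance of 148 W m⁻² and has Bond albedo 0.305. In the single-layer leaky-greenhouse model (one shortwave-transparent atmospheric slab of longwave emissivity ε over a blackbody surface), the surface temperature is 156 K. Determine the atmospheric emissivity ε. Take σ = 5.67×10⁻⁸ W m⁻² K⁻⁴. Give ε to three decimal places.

Effective temperature: T_e = [S(1−α)/(4σ)]^(1/4) = 145.9 K.
T_s⁴ = T_e⁴·2/(2−ε) → ε = 2 − 2(T_e/T_s)⁴ = 2 − 2·(145.9/156)⁴ = 0.4684.

0.468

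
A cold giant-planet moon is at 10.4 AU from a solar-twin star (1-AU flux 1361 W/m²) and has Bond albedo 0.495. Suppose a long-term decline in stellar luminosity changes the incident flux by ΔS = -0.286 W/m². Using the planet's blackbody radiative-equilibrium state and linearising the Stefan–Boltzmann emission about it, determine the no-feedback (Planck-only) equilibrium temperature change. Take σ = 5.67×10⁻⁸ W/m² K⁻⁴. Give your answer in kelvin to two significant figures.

Flux at the orbit: S = 1361/(10.4)² = 12.58 W/m².
The baseline emission temperature is T_e = 72.75 K.
Only a fraction (1−α) is absorbed and it's spread over 4πR², so ΔF = (1−α)ΔS/4 = -0.03611 W/m².
The Planck feedback parameter is 4σT_e³ = 0.08734 W/m²/K.
Hence the no-feedback warming is ΔF/(4σT_e³) = -0.413 K.

-0.41 K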